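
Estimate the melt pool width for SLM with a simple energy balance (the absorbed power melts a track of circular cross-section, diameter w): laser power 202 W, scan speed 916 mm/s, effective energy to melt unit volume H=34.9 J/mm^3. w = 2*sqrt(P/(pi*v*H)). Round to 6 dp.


w = 2*sqrt(202/(pi*916*34.9)) = 0.089695 mm


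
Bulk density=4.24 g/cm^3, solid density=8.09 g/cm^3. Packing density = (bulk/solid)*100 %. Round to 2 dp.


Packing = (4.24/8.09)*100 = 52.41 %


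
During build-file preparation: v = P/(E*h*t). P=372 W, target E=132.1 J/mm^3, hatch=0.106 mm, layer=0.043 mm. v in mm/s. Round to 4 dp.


v = 372 / (132.1*0.106*0.043) = 617.8255 mm/s


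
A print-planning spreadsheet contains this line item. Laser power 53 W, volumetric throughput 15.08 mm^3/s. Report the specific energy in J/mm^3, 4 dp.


SE = 53 / 15.08 = 3.5146 J/mm^3


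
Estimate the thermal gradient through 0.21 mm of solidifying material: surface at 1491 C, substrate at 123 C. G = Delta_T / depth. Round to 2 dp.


G = (1491-123)/0.21 = 6514.29 C/mm


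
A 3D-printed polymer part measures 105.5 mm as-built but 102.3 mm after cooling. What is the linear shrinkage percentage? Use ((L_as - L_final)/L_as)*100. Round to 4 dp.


Shrinkage = ((105.5-102.3)/105.5)*100 = 3.0332 %


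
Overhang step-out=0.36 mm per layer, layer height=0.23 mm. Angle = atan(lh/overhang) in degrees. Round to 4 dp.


angle = atan(0.23/0.36) = 32.5741 degrees


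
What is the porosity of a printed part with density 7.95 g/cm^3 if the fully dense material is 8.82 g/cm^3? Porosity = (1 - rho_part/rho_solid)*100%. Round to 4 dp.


Porosity = (1-7.95/8.82)*100 = 9.8639 %


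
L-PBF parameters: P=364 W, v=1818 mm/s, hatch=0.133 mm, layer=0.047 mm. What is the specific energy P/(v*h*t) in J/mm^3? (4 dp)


Build rate = 1818 * 0.133 * 0.047 = 11.364318 mm^3/s
SE = 364 / 11.364318 = 32.0301 J/mm^3


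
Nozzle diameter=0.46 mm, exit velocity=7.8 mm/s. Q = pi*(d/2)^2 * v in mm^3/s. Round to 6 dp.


A = pi*(0.46/2)^2 = 0.16619025 mm^2
Q = 0.16619025 * 7.8 = 1.296284 mm^3/s


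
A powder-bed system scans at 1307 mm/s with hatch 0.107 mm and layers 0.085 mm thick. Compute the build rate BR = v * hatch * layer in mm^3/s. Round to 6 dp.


Rate = 1307 * 0.107 * 0.085 = 11.887165 mm^3/s


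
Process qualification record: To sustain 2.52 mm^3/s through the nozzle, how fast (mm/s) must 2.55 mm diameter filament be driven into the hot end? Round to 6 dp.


A = pi*(2.55/2)^2 = 5.107052
v = 2.52 / 5.107052 = 0.493435 mm/s


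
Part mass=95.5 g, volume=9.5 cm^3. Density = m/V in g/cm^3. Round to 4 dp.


rho = 95.5 / 9.5 = 10.0526 g/cm^3


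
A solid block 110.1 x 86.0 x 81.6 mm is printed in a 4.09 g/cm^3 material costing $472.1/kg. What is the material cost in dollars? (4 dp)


V = 110.1 * 86.0 * 81.6 = 772637.76 mm^3 = 772.63776 cm^3
Mass = 772.63776 * 4.09 / 1000 = 3.16008844 kg
Cost = 3.16008844 * 472.1 = 1491.8778 $


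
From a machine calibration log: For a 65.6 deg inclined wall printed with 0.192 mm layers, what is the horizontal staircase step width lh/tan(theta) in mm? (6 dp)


step = 0.192 / tan(65.6) = 0.087095 mm


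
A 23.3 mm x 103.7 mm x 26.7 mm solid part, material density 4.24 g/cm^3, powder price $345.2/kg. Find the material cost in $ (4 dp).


V = 23.3 * 103.7 * 26.7 = 64512.807 mm^3 = 64.512807 cm^3
Mass = 64.512807 * 4.24 / 1000 = 0.2735343 kg
Cost = 0.2735343 * 345.2 = 94.424 $


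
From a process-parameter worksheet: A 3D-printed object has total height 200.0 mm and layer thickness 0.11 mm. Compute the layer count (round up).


Layers = ceil(200.0/0.11) = 1819


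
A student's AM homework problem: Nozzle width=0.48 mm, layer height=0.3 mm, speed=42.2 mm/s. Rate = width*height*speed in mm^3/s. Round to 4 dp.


Rate = 0.48 * 0.3 * 42.2 = 6.0768 mm^3/s


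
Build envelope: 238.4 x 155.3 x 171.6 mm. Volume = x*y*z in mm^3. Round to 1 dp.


V = 238.4 * 155.3 * 171.6 = 6353236.0 mm^3


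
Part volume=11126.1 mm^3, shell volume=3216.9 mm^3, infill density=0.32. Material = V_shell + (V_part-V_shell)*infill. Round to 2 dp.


V_infill = (11126.1 - 3216.9) * 0.32 = 2530.94
V_total = 3216.9 + 2530.94 = 5747.84 mm^3


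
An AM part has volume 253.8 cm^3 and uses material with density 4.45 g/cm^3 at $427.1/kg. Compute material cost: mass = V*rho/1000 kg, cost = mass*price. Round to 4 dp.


Mass = 253.8*4.45/1000 = 1.12941 kg
Cost = 1.12941 * 427.1 = 482.371 $


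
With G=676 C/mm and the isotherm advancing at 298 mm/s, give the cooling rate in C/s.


CR = 676 * 298 = 201448 C/s


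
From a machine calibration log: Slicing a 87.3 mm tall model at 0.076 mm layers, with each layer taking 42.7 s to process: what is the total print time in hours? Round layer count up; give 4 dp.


Layers = ceil(87.3/0.076) = 1149
t = 1149 * 42.7 / 3600 = 13.6284 hrs


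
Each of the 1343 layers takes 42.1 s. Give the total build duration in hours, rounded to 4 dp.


t = 1343 * 42.1 / 3600 = 15.7056 hrs


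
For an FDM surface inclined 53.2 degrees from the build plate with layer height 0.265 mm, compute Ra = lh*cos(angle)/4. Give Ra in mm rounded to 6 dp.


Ra = 0.265 * cos(53.2) / 4 = 0.039685 mm


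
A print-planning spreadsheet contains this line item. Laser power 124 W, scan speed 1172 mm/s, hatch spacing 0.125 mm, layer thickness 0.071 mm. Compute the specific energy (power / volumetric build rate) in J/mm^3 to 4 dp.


Build rate = 1172 * 0.125 * 0.071 = 10.4015 mm^3/s
SE = 124 / 10.4015 = 11.9214 J/mm^3


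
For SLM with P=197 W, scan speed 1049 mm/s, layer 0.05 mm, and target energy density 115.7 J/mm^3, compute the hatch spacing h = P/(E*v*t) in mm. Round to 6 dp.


h = 197 / (115.7*1049*0.05) = 0.032463 mm


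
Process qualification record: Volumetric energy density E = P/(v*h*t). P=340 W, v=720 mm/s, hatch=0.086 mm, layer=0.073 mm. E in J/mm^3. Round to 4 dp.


E = 340 / (720*0.086*0.073) = 75.2186 J/mm^3


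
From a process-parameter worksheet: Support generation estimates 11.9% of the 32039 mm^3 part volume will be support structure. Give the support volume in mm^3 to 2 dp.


V_support = 32039 * 0.119 = 3812.64 mm^3


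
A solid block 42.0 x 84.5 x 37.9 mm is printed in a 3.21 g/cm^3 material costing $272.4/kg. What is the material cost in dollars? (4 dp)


V = 42.0 * 84.5 * 37.9 = 134507.1 mm^3 = 134.5071 cm^3
Mass = 134.5071 * 3.21 / 1000 = 0.43176779 kg
Cost = 0.43176779 * 272.4 = 117.6135 $


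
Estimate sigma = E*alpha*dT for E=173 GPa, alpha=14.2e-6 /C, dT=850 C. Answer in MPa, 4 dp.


sigma = 173*1000 * 14.2e-6 * 850 = 2088.11 MPa


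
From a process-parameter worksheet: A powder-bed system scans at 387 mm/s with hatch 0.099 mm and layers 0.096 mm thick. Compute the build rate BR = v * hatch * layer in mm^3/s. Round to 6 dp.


Rate = 387 * 0.099 * 0.096 = 3.678048 mm^3/s


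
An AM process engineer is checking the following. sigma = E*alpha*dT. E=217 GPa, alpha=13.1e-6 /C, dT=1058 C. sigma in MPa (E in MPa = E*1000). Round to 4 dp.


sigma = 217*1000 * 13.1e-6 * 1058 = 3007.5766 MPa


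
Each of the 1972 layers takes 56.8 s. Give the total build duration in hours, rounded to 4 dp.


t = 1972 * 56.8 / 3600 = 31.1138 hrs


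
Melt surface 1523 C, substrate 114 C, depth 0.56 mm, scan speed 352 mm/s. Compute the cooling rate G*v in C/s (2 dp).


G = (1523-114)/0.56 = 2516.07142857 C/mm
CR = 2516.07142857 * 352 = 885657.14 C/s


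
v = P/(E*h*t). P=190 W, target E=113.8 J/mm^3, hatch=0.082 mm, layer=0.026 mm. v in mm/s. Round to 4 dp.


v = 190 / (113.8*0.082*0.026) = 783.1125 mm/s


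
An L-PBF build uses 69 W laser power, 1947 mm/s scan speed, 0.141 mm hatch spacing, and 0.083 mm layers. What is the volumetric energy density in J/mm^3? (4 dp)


E = 69 / (1947*0.141*0.083) = 3.0282 J/mm^3


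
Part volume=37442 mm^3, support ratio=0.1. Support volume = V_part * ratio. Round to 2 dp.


V_support = 37442 * 0.1 = 3744.2 mm^3


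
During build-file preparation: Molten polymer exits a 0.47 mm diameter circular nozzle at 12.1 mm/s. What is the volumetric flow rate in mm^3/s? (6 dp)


A = pi*(0.47/2)^2 = 0.17349445 mm^2
Q = 0.17349445 * 12.1 = 2.099283 mm^3/s


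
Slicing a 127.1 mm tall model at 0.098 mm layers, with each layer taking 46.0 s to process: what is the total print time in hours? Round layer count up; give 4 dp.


Layers = ceil(127.1/0.098) = 1297
t = 1297 * 46.0 / 3600 = 16.5728 hrs


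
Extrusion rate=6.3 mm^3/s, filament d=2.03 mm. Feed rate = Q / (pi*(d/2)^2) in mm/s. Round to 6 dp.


A = pi*(2.03/2)^2 = 3.236547
v = 6.3 / 3.236547 = 1.946519 mm/s


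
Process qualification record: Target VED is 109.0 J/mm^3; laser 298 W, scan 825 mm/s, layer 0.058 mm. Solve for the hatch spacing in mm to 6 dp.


h = 298 / (109.0*825*0.058) = 0.057136 mm


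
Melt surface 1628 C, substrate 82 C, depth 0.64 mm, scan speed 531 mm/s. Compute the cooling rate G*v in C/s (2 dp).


G = (1628-82)/0.64 = 2415.625 C/mm
CR = 2415.625 * 531 = 1282696.88 C/s


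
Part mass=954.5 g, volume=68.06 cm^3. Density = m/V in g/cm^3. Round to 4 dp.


rho = 954.5 / 68.06 = 14.0244 g/cm^3


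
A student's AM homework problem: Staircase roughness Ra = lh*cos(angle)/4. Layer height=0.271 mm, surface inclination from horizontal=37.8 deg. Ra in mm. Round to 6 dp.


Ra = 0.271 * cos(37.8) / 4 = 0.053533 mm


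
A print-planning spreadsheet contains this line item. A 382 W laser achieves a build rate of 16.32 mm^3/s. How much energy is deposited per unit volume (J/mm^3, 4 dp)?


SE = 382 / 16.32 = 23.4069 J/mm^3


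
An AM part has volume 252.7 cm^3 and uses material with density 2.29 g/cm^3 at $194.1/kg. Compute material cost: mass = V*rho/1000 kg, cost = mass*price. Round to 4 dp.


Mass = 252.7*2.29/1000 = 0.578683 kg
Cost = 0.578683 * 194.1 = 112.3224 $


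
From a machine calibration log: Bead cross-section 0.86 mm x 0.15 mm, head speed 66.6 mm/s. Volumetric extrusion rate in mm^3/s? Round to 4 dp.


Rate = 0.86 * 0.15 * 66.6 = 8.5914 mm^3/s


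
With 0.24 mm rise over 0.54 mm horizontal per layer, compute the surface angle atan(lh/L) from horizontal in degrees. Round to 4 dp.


angle = atan(0.24/0.54) = 23.9625 degrees


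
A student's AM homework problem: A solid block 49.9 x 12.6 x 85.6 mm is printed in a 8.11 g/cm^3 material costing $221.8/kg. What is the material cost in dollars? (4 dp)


V = 49.9 * 12.6 * 85.6 = 53820.144 mm^3 = 53.820144 cm^3
Mass = 53.820144 * 8.11 / 1000 = 0.43648137 kg
Cost = 0.43648137 * 221.8 = 96.8116 $


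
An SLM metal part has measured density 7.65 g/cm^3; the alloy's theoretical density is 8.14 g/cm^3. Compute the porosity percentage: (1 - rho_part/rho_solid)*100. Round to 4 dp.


Porosity = (1-7.65/8.14)*100 = 6.0197 %


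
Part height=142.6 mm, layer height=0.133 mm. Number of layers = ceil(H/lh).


Layers = ceil(142.6/0.133) = 1073


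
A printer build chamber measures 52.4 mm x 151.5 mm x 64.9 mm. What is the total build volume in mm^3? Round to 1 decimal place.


V = 52.4 * 151.5 * 64.9 = 515215.1 mm^3


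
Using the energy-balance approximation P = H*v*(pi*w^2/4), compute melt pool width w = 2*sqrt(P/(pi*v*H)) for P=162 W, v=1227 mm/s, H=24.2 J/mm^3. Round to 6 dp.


w = 2*sqrt(162/(pi*1227*24.2)) = 0.083346 mm


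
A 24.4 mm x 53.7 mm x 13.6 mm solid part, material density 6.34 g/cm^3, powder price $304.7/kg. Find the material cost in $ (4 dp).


V = 24.4 * 53.7 * 13.6 = 17819.808 mm^3 = 17.819808 cm^3
Mass = 17.819808 * 6.34 / 1000 = 0.11297758 kg
Cost = 0.11297758 * 304.7 = 34.4243 $


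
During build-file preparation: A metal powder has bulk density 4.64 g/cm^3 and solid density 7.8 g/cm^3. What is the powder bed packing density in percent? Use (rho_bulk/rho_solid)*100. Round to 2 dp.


Packing = (4.64/7.8)*100 = 59.49 %


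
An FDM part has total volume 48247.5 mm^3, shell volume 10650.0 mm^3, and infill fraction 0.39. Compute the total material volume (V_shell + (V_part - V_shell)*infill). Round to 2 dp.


V_infill = (48247.5 - 10650.0) * 0.39 = 14663.03
V_total = 10650.0 + 14663.03 = 25313.03 mm^3


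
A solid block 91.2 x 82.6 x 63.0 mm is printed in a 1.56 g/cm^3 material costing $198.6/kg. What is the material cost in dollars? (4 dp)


V = 91.2 * 82.6 * 63.0 = 474586.56 mm^3 = 474.58656 cm^3
Mass = 474.58656 * 1.56 / 1000 = 0.74035503 kg
Cost = 0.74035503 * 198.6 = 147.0345 $


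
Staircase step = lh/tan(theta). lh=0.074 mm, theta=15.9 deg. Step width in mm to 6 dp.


step = 0.074 / tan(15.9) = 0.259779 mm


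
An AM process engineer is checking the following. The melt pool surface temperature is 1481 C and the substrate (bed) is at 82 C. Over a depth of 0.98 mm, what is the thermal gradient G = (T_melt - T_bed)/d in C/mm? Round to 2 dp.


G = (1481-82)/0.98 = 1427.55 C/mm


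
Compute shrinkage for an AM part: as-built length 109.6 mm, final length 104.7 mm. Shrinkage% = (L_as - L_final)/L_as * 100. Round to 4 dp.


Shrinkage = ((109.6-104.7)/109.6)*100 = 4.4708 %


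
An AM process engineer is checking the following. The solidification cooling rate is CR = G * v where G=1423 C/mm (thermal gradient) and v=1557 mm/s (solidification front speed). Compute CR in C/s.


CR = 1423 * 1557 = 2215611 C/s


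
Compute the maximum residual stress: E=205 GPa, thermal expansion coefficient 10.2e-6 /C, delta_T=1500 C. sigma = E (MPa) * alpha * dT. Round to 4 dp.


sigma = 205*1000 * 10.2e-6 * 1500 = 3136.5 MPa


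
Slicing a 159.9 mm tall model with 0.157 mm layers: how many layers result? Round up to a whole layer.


Layers = ceil(159.9/0.157) = 1019


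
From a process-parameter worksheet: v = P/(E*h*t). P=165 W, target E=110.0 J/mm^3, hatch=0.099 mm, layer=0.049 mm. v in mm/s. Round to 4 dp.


v = 165 / (110.0*0.099*0.049) = 309.2146 mm/s


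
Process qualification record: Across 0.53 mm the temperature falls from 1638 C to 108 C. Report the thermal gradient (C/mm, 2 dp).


G = (1638-108)/0.53 = 2886.79 C/mm


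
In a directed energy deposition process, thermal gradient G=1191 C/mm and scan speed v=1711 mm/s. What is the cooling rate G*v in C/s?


CR = 1191 * 1711 = 2037801 C/s


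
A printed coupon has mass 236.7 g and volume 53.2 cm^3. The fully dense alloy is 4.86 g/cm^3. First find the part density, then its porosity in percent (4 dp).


rho_part = 236.7 / 53.2 = 4.44924812 g/cm^3
Porosity = (1 - 4.44924812/4.86)*100 = 8.4517 %


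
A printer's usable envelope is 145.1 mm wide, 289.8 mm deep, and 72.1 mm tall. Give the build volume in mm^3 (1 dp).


V = 145.1 * 289.8 * 72.1 = 3031803.6 mm^3


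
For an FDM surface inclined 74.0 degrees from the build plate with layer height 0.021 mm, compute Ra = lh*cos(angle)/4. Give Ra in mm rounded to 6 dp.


Ra = 0.021 * cos(74.0) / 4 = 0.001447 mm


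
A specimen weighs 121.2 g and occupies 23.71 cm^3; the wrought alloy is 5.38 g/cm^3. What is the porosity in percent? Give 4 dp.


rho_part = 121.2 / 23.71 = 5.11176719 g/cm^3
Porosity = (1 - 5.11176719/5.38)*100 = 4.9857 %


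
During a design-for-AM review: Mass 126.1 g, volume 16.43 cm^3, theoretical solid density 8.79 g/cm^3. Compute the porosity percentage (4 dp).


rho_part = 126.1 / 16.43 = 7.67498478 g/cm^3
Porosity = (1 - 7.67498478/8.79)*100 = 12.685 %


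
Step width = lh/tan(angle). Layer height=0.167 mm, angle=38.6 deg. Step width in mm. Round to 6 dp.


step = 0.167 / tan(38.6) = 0.209197 mm


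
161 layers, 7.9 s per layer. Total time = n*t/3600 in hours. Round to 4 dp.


t = 161 * 7.9 / 3600 = 0.3533 hrs


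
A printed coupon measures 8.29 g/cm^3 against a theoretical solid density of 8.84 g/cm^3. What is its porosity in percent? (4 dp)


Porosity = (1-8.29/8.84)*100 = 6.2217 %


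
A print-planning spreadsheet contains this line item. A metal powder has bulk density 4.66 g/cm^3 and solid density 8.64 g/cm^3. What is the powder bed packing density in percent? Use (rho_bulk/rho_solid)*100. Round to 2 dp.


Packing = (4.66/8.64)*100 = 53.94 %


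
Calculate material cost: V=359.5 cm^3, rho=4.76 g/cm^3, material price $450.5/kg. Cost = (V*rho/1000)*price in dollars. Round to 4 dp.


Mass = 359.5*4.76/1000 = 1.71122 kg
Cost = 1.71122 * 450.5 = 770.9046 $


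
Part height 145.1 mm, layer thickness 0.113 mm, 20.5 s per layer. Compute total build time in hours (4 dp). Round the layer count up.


Layers = ceil(145.1/0.113) = 1285
t = 1285 * 20.5 / 3600 = 7.3174 hrs


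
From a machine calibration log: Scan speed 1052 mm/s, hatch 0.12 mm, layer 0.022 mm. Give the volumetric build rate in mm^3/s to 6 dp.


Rate = 1052 * 0.12 * 0.022 = 2.77728 mm^3/s


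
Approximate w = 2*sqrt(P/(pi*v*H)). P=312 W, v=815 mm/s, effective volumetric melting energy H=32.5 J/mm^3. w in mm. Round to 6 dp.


w = 2*sqrt(312/(pi*815*32.5)) = 0.122465 mm


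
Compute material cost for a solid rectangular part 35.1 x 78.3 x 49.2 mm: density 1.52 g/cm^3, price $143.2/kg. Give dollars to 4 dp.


V = 35.1 * 78.3 * 49.2 = 135217.836 mm^3 = 135.217836 cm^3
Mass = 135.217836 * 1.52 / 1000 = 0.20553111 kg
Cost = 0.20553111 * 143.2 = 29.4321 $


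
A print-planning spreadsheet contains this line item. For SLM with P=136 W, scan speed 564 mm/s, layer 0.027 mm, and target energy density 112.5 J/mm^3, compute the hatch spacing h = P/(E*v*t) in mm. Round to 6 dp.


h = 136 / (112.5*564*0.027) = 0.079386 mm


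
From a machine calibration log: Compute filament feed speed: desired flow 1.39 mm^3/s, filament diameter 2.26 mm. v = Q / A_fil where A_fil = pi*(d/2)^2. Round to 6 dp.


A = pi*(2.26/2)^2 = 4.0115
v = 1.39 / 4.0115 = 0.346504 mm/s


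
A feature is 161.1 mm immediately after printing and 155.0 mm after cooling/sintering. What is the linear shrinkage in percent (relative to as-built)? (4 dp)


Shrinkage = ((161.1-155.0)/161.1)*100 = 3.7865 %


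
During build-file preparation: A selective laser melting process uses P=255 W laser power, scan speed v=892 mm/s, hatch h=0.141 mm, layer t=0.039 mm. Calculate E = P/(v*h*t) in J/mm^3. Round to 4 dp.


E = 255 / (892*0.141*0.039) = 51.9866 J/mm^3


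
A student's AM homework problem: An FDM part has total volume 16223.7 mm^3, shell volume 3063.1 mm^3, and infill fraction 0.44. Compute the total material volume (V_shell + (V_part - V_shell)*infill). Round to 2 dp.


V_infill = (16223.7 - 3063.1) * 0.44 = 5790.66
V_total = 3063.1 + 5790.66 = 8853.76 mm^3


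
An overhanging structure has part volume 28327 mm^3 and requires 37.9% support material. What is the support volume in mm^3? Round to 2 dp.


V_support = 28327 * 0.379 = 10735.93 mm^3


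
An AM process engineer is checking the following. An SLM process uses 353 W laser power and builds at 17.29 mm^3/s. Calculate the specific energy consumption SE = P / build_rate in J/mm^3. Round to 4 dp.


SE = 353 / 17.29 = 20.4164 J/mm^3


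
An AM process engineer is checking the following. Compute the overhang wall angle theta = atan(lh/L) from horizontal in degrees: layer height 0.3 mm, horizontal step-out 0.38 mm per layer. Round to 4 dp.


angle = atan(0.3/0.38) = 38.2902 degrees


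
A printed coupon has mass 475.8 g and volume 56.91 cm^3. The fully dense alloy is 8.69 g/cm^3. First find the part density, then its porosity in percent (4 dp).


rho_part = 475.8 / 56.91 = 8.36056932 g/cm^3
Porosity = (1 - 8.36056932/8.69)*100 = 3.7909 %


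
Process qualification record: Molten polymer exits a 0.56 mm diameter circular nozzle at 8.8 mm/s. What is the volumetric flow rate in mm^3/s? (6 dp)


A = pi*(0.56/2)^2 = 0.24630086 mm^2
Q = 0.24630086 * 8.8 = 2.167448 mm^3/s


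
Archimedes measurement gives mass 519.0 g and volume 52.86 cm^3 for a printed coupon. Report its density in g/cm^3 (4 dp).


rho = 519.0 / 52.86 = 9.8184 g/cm^3


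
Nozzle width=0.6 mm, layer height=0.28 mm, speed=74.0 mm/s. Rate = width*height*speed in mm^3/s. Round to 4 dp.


Rate = 0.6 * 0.28 * 74.0 = 12.432 mm^3/s


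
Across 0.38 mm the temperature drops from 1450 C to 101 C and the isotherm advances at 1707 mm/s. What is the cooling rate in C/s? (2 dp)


G = (1450-101)/0.38 = 3550.0 C/mm
CR = 3550.0 * 1707 = 6059850.0 C/s


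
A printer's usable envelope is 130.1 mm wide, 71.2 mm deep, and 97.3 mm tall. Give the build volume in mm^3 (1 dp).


V = 130.1 * 71.2 * 97.3 = 901301.6 mm^3


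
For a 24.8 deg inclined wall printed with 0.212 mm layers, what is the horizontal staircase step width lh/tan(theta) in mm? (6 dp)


step = 0.212 / tan(24.8) = 0.45881 mm


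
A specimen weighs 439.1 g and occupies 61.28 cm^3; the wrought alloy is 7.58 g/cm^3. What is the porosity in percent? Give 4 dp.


rho_part = 439.1 / 61.28 = 7.16546997 g/cm^3
Porosity = (1 - 7.16546997/7.58)*100 = 5.4687 %


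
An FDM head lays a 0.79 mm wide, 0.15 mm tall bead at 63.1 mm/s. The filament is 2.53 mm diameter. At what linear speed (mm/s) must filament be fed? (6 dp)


Q = 0.79 * 0.15 * 63.1 = 7.47735 mm^3/s
A_fil = pi*(2.53/2)^2 = 5.0272551 mm^2
v_feed = 7.47735 / 5.0272551 = 1.487362 mm/s


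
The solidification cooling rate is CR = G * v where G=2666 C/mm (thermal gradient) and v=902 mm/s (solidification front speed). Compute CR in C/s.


CR = 2666 * 902 = 2404732 C/s


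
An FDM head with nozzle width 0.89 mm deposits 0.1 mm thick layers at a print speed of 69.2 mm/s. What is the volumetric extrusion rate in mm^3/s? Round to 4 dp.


Rate = 0.89 * 0.1 * 69.2 = 6.1588 mm^3/s


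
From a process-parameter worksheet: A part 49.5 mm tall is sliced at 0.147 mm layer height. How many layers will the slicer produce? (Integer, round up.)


Layers = ceil(49.5/0.147) = 337


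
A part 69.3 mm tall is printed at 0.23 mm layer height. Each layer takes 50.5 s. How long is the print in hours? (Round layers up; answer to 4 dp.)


Layers = ceil(69.3/0.23) = 302
t = 302 * 50.5 / 3600 = 4.2364 hrs


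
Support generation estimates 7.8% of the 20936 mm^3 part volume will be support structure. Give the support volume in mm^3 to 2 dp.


V_support = 20936 * 0.078 = 1633.01 mm^3


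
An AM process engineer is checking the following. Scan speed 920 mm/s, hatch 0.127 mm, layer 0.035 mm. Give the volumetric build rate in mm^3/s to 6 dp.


Rate = 920 * 0.127 * 0.035 = 4.0894 mm^3/s


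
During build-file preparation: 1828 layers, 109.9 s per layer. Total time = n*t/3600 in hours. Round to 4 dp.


t = 1828 * 109.9 / 3600 = 55.8048 hrs


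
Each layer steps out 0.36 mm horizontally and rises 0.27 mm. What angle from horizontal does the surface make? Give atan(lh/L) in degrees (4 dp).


angle = atan(0.27/0.36) = 36.8699 degrees


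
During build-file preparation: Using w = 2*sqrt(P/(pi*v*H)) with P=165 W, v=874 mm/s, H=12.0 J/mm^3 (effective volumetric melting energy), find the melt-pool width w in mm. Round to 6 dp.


w = 2*sqrt(165/(pi*874*12.0)) = 0.141531 mm


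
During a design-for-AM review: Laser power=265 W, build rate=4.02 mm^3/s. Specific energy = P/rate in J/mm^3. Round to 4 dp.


SE = 265 / 4.02 = 65.9204 J/mm^3


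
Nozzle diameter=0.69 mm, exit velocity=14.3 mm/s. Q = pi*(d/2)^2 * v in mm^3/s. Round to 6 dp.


A = pi*(0.69/2)^2 = 0.37392807 mm^2
Q = 0.37392807 * 14.3 = 5.347171 mm^3/s


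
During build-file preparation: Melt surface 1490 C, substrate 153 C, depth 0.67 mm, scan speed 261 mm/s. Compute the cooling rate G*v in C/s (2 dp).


G = (1490-153)/0.67 = 1995.52238806 C/mm
CR = 1995.52238806 * 261 = 520831.34 C/s


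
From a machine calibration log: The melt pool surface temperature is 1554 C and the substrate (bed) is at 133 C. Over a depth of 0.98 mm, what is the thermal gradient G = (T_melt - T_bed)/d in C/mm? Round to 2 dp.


G = (1554-133)/0.98 = 1450.0 C/mm


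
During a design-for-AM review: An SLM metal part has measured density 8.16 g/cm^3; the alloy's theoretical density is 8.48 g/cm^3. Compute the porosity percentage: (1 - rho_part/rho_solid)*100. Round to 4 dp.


Porosity = (1-8.16/8.48)*100 = 3.7736 %


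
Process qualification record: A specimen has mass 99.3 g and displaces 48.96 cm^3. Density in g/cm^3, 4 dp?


rho = 99.3 / 48.96 = 2.0282 g/cm^3


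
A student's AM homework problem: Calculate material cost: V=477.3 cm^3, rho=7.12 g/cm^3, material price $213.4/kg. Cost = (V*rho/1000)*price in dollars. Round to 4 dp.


Mass = 477.3*7.12/1000 = 3.398376 kg
Cost = 3.398376 * 213.4 = 725.2134 $


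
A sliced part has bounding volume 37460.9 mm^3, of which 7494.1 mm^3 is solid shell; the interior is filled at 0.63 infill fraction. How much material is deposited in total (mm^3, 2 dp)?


V_infill = (37460.9 - 7494.1) * 0.63 = 18879.08
V_total = 7494.1 + 18879.08 = 26373.18 mm^3


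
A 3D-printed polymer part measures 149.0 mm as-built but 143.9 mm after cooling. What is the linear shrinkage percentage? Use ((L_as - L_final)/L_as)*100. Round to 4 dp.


Shrinkage = ((149.0-143.9)/149.0)*100 = 3.4228 %


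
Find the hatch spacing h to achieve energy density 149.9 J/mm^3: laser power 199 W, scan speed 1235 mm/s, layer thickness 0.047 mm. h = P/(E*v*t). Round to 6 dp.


h = 199 / (149.9*1235*0.047) = 0.022871 mm


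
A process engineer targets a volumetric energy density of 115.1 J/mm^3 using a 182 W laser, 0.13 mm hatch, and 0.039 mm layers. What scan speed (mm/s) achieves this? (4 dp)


v = 182 / (115.1*0.13*0.039) = 311.8804 mm/s


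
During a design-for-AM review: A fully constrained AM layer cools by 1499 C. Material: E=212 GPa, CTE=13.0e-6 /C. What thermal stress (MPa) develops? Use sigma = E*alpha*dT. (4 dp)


sigma = 212*1000 * 13.0e-6 * 1499 = 4131.244 MPa


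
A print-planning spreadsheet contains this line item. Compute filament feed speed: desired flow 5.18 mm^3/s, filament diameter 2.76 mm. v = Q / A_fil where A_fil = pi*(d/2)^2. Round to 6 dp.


A = pi*(2.76/2)^2 = 5.982849
v = 5.18 / 5.982849 = 0.865808 mm/s


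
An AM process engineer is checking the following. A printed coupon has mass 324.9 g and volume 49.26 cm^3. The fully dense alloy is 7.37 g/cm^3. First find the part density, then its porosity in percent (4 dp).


rho_part = 324.9 / 49.26 = 6.5956151 g/cm^3
Porosity = (1 - 6.5956151/7.37)*100 = 10.5073 %


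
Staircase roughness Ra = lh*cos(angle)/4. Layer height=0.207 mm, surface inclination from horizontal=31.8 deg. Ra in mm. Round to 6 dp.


Ra = 0.207 * cos(31.8) / 4 = 0.043982 mm


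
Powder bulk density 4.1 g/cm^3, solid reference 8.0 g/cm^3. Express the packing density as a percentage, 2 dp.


Packing = (4.1/8.0)*100 = 51.25 %


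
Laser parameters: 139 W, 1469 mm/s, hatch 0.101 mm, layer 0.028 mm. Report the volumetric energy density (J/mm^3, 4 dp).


E = 139 / (1469*0.101*0.028) = 33.459 J/mm^3


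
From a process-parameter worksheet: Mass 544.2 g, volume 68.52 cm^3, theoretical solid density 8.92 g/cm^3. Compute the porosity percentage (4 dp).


rho_part = 544.2 / 68.52 = 7.94220665 g/cm^3
Porosity = (1 - 7.94220665/8.92)*100 = 10.9618 %


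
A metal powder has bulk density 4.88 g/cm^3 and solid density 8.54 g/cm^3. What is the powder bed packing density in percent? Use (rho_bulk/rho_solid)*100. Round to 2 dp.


Packing = (4.88/8.54)*100 = 57.14 %


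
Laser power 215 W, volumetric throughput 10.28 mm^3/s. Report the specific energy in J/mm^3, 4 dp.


SE = 215 / 10.28 = 20.9144 J/mm^3


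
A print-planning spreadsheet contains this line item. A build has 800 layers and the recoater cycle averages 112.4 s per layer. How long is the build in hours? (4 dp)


t = 800 * 112.4 / 3600 = 24.9778 hrs


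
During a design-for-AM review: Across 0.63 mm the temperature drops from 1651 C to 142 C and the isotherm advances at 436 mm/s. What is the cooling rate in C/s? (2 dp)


G = (1651-142)/0.63 = 2395.23809524 C/mm
CR = 2395.23809524 * 436 = 1044323.81 C/s


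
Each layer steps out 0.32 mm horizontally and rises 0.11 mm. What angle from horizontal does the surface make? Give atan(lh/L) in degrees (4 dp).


angle = atan(0.11/0.32) = 18.9704 degrees


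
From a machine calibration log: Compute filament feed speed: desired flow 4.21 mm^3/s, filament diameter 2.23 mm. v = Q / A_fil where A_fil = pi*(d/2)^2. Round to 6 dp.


A = pi*(2.23/2)^2 = 3.905707
v = 4.21 / 3.905707 = 1.07791 mm/s


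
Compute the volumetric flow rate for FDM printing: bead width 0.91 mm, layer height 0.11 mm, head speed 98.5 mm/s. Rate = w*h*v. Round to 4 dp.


Rate = 0.91 * 0.11 * 98.5 = 9.8599 mm^3/s


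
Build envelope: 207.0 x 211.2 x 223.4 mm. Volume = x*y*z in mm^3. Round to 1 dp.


V = 207.0 * 211.2 * 223.4 = 9766690.6 mm^3


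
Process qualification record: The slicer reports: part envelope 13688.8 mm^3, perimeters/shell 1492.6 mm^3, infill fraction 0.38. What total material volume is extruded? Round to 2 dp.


V_infill = (13688.8 - 1492.6) * 0.38 = 4634.56
V_total = 1492.6 + 4634.56 = 6127.16 mm^3


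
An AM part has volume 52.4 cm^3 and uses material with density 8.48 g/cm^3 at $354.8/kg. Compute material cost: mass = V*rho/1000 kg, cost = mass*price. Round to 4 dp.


Mass = 52.4*8.48/1000 = 0.444352 kg
Cost = 0.444352 * 354.8 = 157.6561 $


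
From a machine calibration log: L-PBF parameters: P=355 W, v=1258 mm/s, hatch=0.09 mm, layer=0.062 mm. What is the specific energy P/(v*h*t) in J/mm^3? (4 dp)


Build rate = 1258 * 0.09 * 0.062 = 7.01964 mm^3/s
SE = 355 / 7.01964 = 50.5724 J/mm^3


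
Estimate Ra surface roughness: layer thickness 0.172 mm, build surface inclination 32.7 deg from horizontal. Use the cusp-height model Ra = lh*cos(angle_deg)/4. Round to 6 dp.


Ra = 0.172 * cos(32.7) / 4 = 0.036185 mm


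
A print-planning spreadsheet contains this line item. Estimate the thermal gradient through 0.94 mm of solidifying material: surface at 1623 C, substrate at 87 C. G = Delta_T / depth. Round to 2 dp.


G = (1623-87)/0.94 = 1634.04 C/mm


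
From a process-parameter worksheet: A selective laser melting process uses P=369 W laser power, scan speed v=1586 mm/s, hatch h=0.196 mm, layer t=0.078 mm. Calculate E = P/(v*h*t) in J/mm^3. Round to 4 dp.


E = 369 / (1586*0.196*0.078) = 15.2185 J/mm^3


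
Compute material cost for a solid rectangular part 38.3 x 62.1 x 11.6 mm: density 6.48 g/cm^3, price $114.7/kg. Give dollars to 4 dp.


V = 38.3 * 62.1 * 11.6 = 27589.788 mm^3 = 27.589788 cm^3
Mass = 27.589788 * 6.48 / 1000 = 0.17878183 kg
Cost = 0.17878183 * 114.7 = 20.5063 $


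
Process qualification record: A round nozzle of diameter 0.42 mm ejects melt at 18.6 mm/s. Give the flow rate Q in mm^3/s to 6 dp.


A = pi*(0.42/2)^2 = 0.13854424 mm^2
Q = 0.13854424 * 18.6 = 2.576923 mm^3/s


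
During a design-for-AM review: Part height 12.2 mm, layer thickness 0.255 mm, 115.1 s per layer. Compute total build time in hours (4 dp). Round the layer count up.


Layers = ceil(12.2/0.255) = 48
t = 48 * 115.1 / 3600 = 1.5347 hrs


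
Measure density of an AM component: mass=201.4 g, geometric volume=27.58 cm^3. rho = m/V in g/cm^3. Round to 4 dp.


rho = 201.4 / 27.58 = 7.3024 g/cm^3


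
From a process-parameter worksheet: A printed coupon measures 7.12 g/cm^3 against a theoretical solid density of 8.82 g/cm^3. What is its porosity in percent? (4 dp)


Porosity = (1-7.12/8.82)*100 = 19.2744 %


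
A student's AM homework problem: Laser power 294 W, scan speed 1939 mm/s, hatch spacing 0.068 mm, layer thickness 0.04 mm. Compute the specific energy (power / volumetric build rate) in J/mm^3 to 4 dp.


Build rate = 1939 * 0.068 * 0.04 = 5.27408 mm^3/s
SE = 294 / 5.27408 = 55.7443 J/mm^3


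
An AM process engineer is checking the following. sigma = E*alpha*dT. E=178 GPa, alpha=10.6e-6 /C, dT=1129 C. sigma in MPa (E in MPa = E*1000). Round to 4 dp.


sigma = 178*1000 * 10.6e-6 * 1129 = 2130.1972 MPa


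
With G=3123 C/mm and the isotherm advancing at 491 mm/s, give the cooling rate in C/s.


CR = 3123 * 491 = 1533393 C/s


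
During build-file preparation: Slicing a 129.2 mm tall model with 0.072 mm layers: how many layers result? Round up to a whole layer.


Layers = ceil(129.2/0.072) = 1795


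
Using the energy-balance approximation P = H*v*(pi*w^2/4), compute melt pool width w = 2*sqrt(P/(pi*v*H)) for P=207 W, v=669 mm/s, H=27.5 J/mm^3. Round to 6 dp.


w = 2*sqrt(207/(pi*669*27.5)) = 0.119691 mm


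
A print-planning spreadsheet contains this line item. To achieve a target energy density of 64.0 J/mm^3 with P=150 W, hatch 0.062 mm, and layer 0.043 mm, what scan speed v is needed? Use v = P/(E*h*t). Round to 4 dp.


v = 150 / (64.0*0.062*0.043) = 879.126 mm/s


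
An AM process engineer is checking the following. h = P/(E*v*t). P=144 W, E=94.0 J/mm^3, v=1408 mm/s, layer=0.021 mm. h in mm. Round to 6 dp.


h = 144 / (94.0*1408*0.021) = 0.05181 mm


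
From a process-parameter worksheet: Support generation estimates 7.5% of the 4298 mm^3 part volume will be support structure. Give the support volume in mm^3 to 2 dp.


V_support = 4298 * 0.075 = 322.35 mm^3


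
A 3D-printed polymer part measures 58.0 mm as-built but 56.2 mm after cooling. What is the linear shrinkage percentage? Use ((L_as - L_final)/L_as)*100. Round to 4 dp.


Shrinkage = ((58.0-56.2)/58.0)*100 = 3.1034 %


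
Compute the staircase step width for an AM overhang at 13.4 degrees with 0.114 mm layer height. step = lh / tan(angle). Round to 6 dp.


step = 0.114 / tan(13.4) = 0.478522 mm


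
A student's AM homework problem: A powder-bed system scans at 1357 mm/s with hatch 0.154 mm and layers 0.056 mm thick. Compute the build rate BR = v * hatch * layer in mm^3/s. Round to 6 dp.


Rate = 1357 * 0.154 * 0.056 = 11.702768 mm^3/s


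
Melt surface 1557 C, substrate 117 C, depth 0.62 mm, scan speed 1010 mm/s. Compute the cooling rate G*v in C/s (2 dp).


G = (1557-117)/0.62 = 2322.58064516 C/mm
CR = 2322.58064516 * 1010 = 2345806.45 C/s


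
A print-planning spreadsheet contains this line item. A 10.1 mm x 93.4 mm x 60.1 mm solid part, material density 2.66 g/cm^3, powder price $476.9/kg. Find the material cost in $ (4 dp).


V = 10.1 * 93.4 * 60.1 = 56694.734 mm^3 = 56.694734 cm^3
Mass = 56.694734 * 2.66 / 1000 = 0.15080799 kg
Cost = 0.15080799 * 476.9 = 71.9203 $


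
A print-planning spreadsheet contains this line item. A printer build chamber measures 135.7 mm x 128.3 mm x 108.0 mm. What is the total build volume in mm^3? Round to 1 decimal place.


V = 135.7 * 128.3 * 108.0 = 1880313.5 mm^3


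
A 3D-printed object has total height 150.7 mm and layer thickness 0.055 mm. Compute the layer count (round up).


Layers = ceil(150.7/0.055) = 2740


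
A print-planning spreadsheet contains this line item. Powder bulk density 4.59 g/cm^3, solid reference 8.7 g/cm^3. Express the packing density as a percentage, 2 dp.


Packing = (4.59/8.7)*100 = 52.76 %


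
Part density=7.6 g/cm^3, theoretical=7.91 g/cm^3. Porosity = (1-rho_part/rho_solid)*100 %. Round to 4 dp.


Porosity = (1-7.6/7.91)*100 = 3.9191 %


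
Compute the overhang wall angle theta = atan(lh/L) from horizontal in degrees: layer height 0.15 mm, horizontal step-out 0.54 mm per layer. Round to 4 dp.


angle = atan(0.15/0.54) = 15.5241 degrees


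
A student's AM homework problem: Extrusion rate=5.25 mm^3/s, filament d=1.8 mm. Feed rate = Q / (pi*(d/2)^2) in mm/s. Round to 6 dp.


A = pi*(1.8/2)^2 = 2.54469
v = 5.25 / 2.54469 = 2.06312 mm/s


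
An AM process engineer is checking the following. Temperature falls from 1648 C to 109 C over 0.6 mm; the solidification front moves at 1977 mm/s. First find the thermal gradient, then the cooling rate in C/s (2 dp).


G = (1648-109)/0.6 = 2565.0 C/mm
CR = 2565.0 * 1977 = 5071005.0 C/s


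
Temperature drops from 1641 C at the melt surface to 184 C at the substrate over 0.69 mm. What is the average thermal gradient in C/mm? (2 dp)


G = (1641-184)/0.69 = 2111.59 C/mm


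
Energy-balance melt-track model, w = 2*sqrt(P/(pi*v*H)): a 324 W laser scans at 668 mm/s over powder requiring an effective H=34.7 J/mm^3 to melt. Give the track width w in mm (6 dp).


w = 2*sqrt(324/(pi*668*34.7)) = 0.133406 mm


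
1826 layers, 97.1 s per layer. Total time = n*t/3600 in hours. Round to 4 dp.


t = 1826 * 97.1 / 3600 = 49.2513 hrs


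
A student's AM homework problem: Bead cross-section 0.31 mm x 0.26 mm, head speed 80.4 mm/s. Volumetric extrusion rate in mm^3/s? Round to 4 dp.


Rate = 0.31 * 0.26 * 80.4 = 6.4802 mm^3/s


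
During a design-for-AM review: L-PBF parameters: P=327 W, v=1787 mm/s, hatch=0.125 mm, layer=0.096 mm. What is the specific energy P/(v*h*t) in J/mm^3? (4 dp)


Build rate = 1787 * 0.125 * 0.096 = 21.444 mm^3/s
SE = 327 / 21.444 = 15.249 J/mm^3


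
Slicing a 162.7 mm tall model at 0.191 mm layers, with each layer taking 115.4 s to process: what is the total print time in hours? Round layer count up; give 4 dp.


Layers = ceil(162.7/0.191) = 852
t = 852 * 115.4 / 3600 = 27.3113 hrs


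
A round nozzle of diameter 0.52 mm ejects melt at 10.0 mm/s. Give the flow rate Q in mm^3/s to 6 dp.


A = pi*(0.52/2)^2 = 0.21237166 mm^2
Q = 0.21237166 * 10.0 = 2.123717 mm^3/s


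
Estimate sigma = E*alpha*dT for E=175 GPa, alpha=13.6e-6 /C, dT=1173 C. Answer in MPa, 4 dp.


sigma = 175*1000 * 13.6e-6 * 1173 = 2791.74 MPa


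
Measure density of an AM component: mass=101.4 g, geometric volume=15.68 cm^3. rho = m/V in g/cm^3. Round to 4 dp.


rho = 101.4 / 15.68 = 6.4668 g/cm^3


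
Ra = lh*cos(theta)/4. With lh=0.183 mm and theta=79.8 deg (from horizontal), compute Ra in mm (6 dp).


Ra = 0.183 * cos(79.8) / 4 = 0.008102 mm


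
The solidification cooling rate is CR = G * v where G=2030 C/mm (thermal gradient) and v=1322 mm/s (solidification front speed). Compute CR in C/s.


CR = 2030 * 1322 = 2683660 C/s


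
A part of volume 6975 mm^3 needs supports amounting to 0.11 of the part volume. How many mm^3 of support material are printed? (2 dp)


V_support = 6975 * 0.11 = 767.25 mm^3


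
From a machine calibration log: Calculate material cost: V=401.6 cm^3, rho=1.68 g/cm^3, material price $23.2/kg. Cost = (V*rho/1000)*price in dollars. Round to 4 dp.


Mass = 401.6*1.68/1000 = 0.674688 kg
Cost = 0.674688 * 23.2 = 15.6528 $


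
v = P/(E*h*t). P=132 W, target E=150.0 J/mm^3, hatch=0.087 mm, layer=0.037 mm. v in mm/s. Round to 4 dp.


v = 132 / (150.0*0.087*0.037) = 273.3768 mm/s


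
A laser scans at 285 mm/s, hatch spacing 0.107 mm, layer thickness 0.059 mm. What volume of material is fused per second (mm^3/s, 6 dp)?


Rate = 285 * 0.107 * 0.059 = 1.799205 mm^3/s


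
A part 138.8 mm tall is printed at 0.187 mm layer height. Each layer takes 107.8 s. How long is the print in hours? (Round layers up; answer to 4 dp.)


Layers = ceil(138.8/0.187) = 743
t = 743 * 107.8 / 3600 = 22.2487 hrs


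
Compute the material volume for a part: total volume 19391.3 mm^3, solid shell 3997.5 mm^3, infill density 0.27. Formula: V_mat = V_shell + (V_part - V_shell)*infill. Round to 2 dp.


V_infill = (19391.3 - 3997.5) * 0.27 = 4156.33
V_total = 3997.5 + 4156.33 = 8153.83 mm^3


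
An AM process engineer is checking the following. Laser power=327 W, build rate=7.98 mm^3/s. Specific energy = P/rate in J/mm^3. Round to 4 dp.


SE = 327 / 7.98 = 40.9774 J/mm^3


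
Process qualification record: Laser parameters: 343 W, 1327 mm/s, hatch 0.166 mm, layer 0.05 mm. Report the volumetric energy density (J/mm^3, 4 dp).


E = 343 / (1327*0.166*0.05) = 31.1419 J/mm^3
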